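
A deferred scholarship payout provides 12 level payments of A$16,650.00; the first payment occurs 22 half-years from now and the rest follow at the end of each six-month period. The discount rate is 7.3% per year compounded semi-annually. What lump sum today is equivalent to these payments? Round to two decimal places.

Ordinary annuity of 12 payments, first payment at period 22.
Periodic rate r = 0.073/2 per half-year; n is counted in half-years.
The ordinary-annuity PV formula values the stream one period before the first payment (period 21); discount that back 21 periods:
PV₀ = 16,650 × [1 − (1+r)^−12] / r × (1+r)^−21 = A$75,120.78

A$75,120.78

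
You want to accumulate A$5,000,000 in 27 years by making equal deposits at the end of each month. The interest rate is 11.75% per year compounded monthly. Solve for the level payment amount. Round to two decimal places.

Level ordinary annuity; solve FV = PMT × [((1+r)^n − 1)/r] for PMT.
Periodic rate r = 0.1175/12 per month; n is counted in months.
With n = 324: PMT = 5,000,000 / ([((1+r)^n − 1)/r]) = A$2,175.77

A$2,175.77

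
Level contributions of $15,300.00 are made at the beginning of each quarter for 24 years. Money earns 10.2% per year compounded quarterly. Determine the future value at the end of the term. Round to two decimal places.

$6,285,679.33

This is an annuity due: 96 deposits of $15,300.00 at the beginning of each quarter.
Periodic rate r = 0.102/4 per quarter; n is counted in quarters.
FV = PMT × [((1+r)^n − 1)/r] × (1+r) = 15,300 × [(1+r)^96 − 1] / r × (1+r) = $6,285,679.33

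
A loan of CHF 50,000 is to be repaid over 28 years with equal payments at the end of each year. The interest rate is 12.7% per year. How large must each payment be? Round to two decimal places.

CHF 6,581.45

Level ordinary annuity; solve PV = PMT × [(1 − (1+r)^−n)/r] for PMT.
Periodic rate r = 0.127 per year.
With n = 28: PMT = 50,000 / ([(1 − (1+r)^−n)/r]) = CHF 6,581.45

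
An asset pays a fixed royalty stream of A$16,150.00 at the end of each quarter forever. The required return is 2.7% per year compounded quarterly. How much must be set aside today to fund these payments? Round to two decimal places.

A$2,392,592.59

Periodic rate r = 0.027/4 per quarter.
Level perpetuity: PV = PMT / r = 16,150 / (0.027/4) = A$2,392,592.59.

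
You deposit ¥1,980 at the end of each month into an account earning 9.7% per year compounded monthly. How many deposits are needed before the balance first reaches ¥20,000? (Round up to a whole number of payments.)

Periodic rate r = 0.097/12 per month; n is counted in months.
Ordinary annuity FV: 20,000 = 1,980 × [((1+r)^n − 1)/r].
(1+r)^n = 1 + 20,000 × r / 1,980, so n = ln(1 + 20,000·r/1,980) / ln(1+r) = 9.75.
Round up to a whole number of payments: n = 10.

10 payments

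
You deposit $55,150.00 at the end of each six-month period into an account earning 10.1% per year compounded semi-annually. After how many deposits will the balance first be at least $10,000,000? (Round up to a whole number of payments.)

Periodic rate r = 0.101/2 per half-year; n is counted in half-years.
Ordinary annuity FV: 10,000,000 = 55,150 × [((1+r)^n − 1)/r].
(1+r)^n = 1 + 10,000,000 × r / 55,150, so n = ln(1 + 10,000,000·r/55,150) / ln(1+r) = 47.05.
Round up to a whole number of payments: n = 48.

48 payments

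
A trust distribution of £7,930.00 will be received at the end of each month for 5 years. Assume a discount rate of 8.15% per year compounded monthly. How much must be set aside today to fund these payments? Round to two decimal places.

£389,713.95

This is an ordinary annuity: 60 payments of £7,930.00 at the end of each month.
Periodic rate r = 0.0815/12 per month; n is counted in months.
PV = PMT × [(1 − (1+r)^−n)/r] = 7,930 × [1 − (1+r)^−60] / r = £389,713.95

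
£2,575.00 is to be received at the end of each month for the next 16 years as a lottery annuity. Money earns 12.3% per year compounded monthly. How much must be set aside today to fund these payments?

This is an ordinary annuity: 192 payments of £2,575.00 at the end of each month.
Periodic rate r = 0.123/12 per month; n is counted in months.
PV = PMT × [(1 − (1+r)^−n)/r] = 2,575 × [1 − (1+r)^−192] / r = £215,761.66

£215,761.66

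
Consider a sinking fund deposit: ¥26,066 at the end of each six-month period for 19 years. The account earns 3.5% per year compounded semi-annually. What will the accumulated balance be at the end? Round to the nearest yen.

This is an ordinary annuity: 38 deposits of ¥26,066 at the end of each six-month period.
Periodic rate r = 0.035/2 per half-year; n is counted in half-years.
FV = PMT × [((1+r)^n − 1)/r] = 26,066 × [(1+r)^38 − 1] / r = ¥1,390,194

¥1,390,194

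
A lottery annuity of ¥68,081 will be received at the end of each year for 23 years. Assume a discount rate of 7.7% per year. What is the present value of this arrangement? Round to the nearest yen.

¥723,632

This is an ordinary annuity: 23 payments of ¥68,081 at the end of each year.
Periodic rate r = 0.077 per year.
PV = PMT × [(1 − (1+r)^−n)/r] = 68,081 × [1 − (1+r)^−23] / r = ¥723,632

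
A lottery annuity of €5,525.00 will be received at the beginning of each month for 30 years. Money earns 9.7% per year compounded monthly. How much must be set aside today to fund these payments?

€651,053.06

This is an annuity due: 360 payments of €5,525.00 at the beginning of each month.
Periodic rate r = 0.097/12 per month; n is counted in months.
PV = PMT × [(1 − (1+r)^−n)/r] × (1+r) = 5,525 × [1 − (1+r)^−360] / r × (1+r) = €651,053.06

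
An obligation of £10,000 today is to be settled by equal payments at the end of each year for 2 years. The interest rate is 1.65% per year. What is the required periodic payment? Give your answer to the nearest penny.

Level ordinary annuity; solve PV = PMT × [(1 − (1+r)^−n)/r] for PMT.
Periodic rate r = 0.0165 per year.
With n = 2: PMT = 10,000 / ([(1 − (1+r)^−n)/r]) = £5,124.09

£5,124.09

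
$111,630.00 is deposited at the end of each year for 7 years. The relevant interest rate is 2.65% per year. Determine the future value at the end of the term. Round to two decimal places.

$846,349.70

This is an ordinary annuity: 7 deposits of $111,630.00 at the end of each year.
Periodic rate r = 0.0265 per year.
FV = PMT × [((1+r)^n − 1)/r] = 111,630 × [(1+r)^7 − 1] / r = $846,349.70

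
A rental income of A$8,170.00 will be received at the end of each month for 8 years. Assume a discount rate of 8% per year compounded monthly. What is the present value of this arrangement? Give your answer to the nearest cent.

This is an ordinary annuity: 96 payments of A$8,170.00 at the end of each month.
Periodic rate r = 0.08/12 per month; n is counted in months.
PV = PMT × [(1 − (1+r)^−n)/r] = 8,170 × [1 − (1+r)^−96] / r = A$577,929.22

A$577,929.22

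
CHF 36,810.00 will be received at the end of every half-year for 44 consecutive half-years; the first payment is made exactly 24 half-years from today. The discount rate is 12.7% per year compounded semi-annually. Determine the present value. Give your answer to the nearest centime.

Ordinary annuity of 44 payments, first payment at period 24.
Periodic rate r = 0.127/2 per half-year; n is counted in half-years.
The ordinary-annuity PV formula values the stream one period before the first payment (period 23); discount that back 23 periods:
PV₀ = 36,810 × [1 − (1+r)^−44] / r × (1+r)^−23 = CHF 131,308.28

CHF 131,308.28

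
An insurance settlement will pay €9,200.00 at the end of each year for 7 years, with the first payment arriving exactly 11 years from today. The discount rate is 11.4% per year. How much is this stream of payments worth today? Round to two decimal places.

Ordinary annuity of 7 payments, first payment at period 11.
Periodic rate r = 0.114 per year.
The ordinary-annuity PV formula values the stream one period before the first payment (period 10); discount that back 10 periods:
PV₀ = 9,200 × [1 − (1+r)^−7] / r × (1+r)^−10 = €14,540.11

€14,540.11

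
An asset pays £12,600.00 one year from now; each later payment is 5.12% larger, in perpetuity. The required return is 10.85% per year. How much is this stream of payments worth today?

Periodic rate r = 0.1085 per year.
Growing perpetuity (Gordon): PV = PMT₁ / (r − g) = 12,600 / (r − 0.0512) = £219,895.29.

£219,895.29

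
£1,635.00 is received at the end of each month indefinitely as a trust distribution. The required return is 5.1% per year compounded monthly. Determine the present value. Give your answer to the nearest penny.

£384,705.88

Periodic rate r = 0.051/12 per month.
Level perpetuity: PV = PMT / r = 1,635 / (0.051/12) = £384,705.88.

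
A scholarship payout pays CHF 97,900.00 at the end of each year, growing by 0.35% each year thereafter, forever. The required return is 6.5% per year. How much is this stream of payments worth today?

CHF 1,591,869.92

Periodic rate r = 0.065 per year.
Growing perpetuity (Gordon): PV = PMT₁ / (r − g) = 97,900 / (r − 0.0035) = CHF 1,591,869.92.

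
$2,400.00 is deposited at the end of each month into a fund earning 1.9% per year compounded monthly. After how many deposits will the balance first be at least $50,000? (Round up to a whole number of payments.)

Periodic rate r = 0.019/12 per month; n is counted in months.
Ordinary annuity FV: 50,000 = 2,400 × [((1+r)^n − 1)/r].
(1+r)^n = 1 + 50,000 × r / 2,400, so n = ln(1 + 50,000·r/2,400) / ln(1+r) = 20.51.
Round up to a whole number of payments: n = 21.

21 payments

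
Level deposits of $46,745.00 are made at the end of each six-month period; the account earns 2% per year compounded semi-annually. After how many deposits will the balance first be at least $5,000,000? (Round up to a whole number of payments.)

74 payments

Periodic rate r = 0.02/2 per half-year; n is counted in half-years.
Ordinary annuity FV: 5,000,000 = 46,745 × [((1+r)^n − 1)/r].
(1+r)^n = 1 + 5,000,000 × r / 46,745, so n = ln(1 + 5,000,000·r/46,745) / ln(1+r) = 73.10.
Round up to a whole number of payments: n = 74.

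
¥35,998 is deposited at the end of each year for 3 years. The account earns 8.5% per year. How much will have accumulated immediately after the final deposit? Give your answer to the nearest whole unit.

¥117,434

This is an ordinary annuity: 3 deposits of ¥35,998 at the end of each year.
Periodic rate r = 0.085 per year.
FV = PMT × [((1+r)^n − 1)/r] = 35,998 × [(1+r)^3 − 1] / r = ¥117,434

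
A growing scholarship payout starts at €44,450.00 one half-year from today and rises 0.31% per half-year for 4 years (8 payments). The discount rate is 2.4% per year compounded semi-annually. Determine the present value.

Periodic rate r = 0.024/2 per half-year; n is counted in half-years.
Growing ordinary annuity: PV = PMT₁ × [1 − ((1+g)/(1+r))^n] / (r − g) = 44,450 × [1 − ((1+0.0031)/(1+r))^8] / (r − 0.0031) = €340,755.76.

€340,755.76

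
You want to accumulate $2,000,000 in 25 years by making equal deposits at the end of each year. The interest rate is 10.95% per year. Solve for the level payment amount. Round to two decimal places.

$17,613.99

Level ordinary annuity; solve FV = PMT × [((1+r)^n − 1)/r] for PMT.
Periodic rate r = 0.1095 per year.
With n = 25: PMT = 2,000,000 / ([((1+r)^n − 1)/r]) = $17,613.99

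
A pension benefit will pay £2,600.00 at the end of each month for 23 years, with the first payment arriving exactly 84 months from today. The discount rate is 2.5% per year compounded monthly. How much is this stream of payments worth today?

Ordinary annuity of 276 payments, first payment at period 84.
Periodic rate r = 0.025/12 per month; n is counted in months.
The ordinary-annuity PV formula values the stream one period before the first payment (period 83); discount that back 83 periods:
PV₀ = 2,600 × [1 − (1+r)^−276] / r × (1+r)^−83 = £458,813.41

£458,813.41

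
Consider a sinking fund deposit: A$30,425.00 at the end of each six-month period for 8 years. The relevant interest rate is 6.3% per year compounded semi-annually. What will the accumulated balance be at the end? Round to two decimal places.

This is an ordinary annuity: 16 deposits of A$30,425.00 at the end of each six-month period.
Periodic rate r = 0.063/2 per half-year; n is counted in half-years.
FV = PMT × [((1+r)^n − 1)/r] = 30,425 × [(1+r)^16 − 1] / r = A$620,581.96

A$620,581.96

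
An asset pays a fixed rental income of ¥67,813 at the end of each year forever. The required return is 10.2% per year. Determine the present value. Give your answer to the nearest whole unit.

¥664,833

Periodic rate r = 0.102 per year.
Level perpetuity: PV = PMT / r = 67,813 / (0.102) = ¥664,833.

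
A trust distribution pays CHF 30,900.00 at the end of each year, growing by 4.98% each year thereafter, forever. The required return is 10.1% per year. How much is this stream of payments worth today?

Periodic rate r = 0.101 per year.
Growing perpetuity (Gordon): PV = PMT₁ / (r − g) = 30,900 / (r − 0.0498) = CHF 603,515.62.

CHF 603,515.62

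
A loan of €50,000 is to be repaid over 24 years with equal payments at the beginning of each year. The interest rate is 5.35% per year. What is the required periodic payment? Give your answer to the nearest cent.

€3,557.57

Level annuity due; solve PV = PMT × [(1 − (1+r)^−n)/r] × (1+r) for PMT.
Periodic rate r = 0.0535 per year.
With n = 24: PMT = 50,000 / ([(1 − (1+r)^−n)/r] × (1+r)) = €3,557.57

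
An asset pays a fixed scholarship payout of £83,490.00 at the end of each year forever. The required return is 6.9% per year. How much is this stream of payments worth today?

£1,210,000.00

Periodic rate r = 0.069 per year.
Level perpetuity: PV = PMT / r = 83,490 / (0.069) = £1,210,000.00.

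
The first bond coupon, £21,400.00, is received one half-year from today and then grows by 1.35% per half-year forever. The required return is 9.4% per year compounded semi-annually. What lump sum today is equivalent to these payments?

£638,805.97

Periodic rate r = 0.094/2 per half-year.
Growing perpetuity (Gordon): PV = PMT₁ / (r − g) = 21,400 / (r − 0.0135) = £638,805.97.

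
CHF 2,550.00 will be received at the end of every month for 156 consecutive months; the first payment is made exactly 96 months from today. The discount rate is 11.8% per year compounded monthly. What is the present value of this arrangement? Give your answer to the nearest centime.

CHF 80,115.53

Ordinary annuity of 156 payments, first payment at period 96.
Periodic rate r = 0.118/12 per month; n is counted in months.
The ordinary-annuity PV formula values the stream one period before the first payment (period 95); discount that back 95 periods:
PV₀ = 2,550 × [1 − (1+r)^−156] / r × (1+r)^−95 = CHF 80,115.53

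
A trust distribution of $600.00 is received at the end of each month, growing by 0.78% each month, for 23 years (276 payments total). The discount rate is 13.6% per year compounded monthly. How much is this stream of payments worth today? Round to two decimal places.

$105,178.14

Periodic rate r = 0.136/12 per month; n is counted in months.
Growing ordinary annuity: PV = PMT₁ × [1 − ((1+g)/(1+r))^n] / (r − g) = 600 × [1 − ((1+0.0078)/(1+r))^276] / (r − 0.0078) = $105,178.14.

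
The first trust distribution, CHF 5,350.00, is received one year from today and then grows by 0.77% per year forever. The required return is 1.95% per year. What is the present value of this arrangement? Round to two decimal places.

CHF 453,389.83

Periodic rate r = 0.0195 per year.
Growing perpetuity (Gordon): PV = PMT₁ / (r − g) = 5,350 / (r − 0.0077) = CHF 453,389.83.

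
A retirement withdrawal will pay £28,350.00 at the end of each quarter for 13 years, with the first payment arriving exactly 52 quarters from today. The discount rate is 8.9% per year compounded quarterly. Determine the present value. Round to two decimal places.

£282,691.69

Ordinary annuity of 52 payments, first payment at period 52.
Periodic rate r = 0.089/4 per quarter; n is counted in quarters.
The ordinary-annuity PV formula values the stream one period before the first payment (period 51); discount that back 51 periods:
PV₀ = 28,350 × [1 − (1+r)^−52] / r × (1+r)^−51 = £282,691.69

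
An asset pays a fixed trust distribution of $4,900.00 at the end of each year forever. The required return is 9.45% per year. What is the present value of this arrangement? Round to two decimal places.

Periodic rate r = 0.0945 per year.
Level perpetuity: PV = PMT / r = 4,900 / (0.0945) = $51,851.85.

$51,851.85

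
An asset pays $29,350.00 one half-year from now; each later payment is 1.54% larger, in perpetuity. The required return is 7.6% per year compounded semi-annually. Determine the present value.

Periodic rate r = 0.076/2 per half-year.
Growing perpetuity (Gordon): PV = PMT₁ / (r − g) = 29,350 / (r − 0.0154) = $1,298,672.57.

$1,298,672.57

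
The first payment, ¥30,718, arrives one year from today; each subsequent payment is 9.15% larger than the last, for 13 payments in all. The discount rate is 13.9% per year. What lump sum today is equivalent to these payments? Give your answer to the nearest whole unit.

Periodic rate r = 0.139 per year.
Growing ordinary annuity: PV = PMT₁ × [1 − ((1+g)/(1+r))^n] / (r − g) = 30,718 × [1 − ((1+0.0915)/(1+r))^13] / (r − 0.0915) = ¥274,989.

¥274,989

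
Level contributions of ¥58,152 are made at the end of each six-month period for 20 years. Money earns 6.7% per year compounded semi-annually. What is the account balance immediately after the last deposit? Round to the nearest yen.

¥4,749,554

This is an ordinary annuity: 40 deposits of ¥58,152 at the end of each six-month period.
Periodic rate r = 0.067/2 per half-year; n is counted in half-years.
FV = PMT × [((1+r)^n − 1)/r] = 58,152 × [(1+r)^40 − 1] / r = ¥4,749,554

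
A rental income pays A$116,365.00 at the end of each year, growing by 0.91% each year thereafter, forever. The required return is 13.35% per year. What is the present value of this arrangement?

Periodic rate r = 0.1335 per year.
Growing perpetuity (Gordon): PV = PMT₁ / (r − g) = 116,365 / (r − 0.0091) = A$935,409.97.

A$935,409.97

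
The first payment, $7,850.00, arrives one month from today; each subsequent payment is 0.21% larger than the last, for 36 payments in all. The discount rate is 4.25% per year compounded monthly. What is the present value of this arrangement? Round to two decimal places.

$274,637.04

Periodic rate r = 0.0425/12 per month; n is counted in months.
Growing ordinary annuity: PV = PMT₁ × [1 − ((1+g)/(1+r))^n] / (r − g) = 7,850 × [1 − ((1+0.0021)/(1+r))^36] / (r − 0.0021) = $274,637.04.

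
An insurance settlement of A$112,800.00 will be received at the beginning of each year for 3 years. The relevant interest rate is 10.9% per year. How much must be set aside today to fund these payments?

A$306,229.45

This is an annuity due: 3 payments of A$112,800.00 at the beginning of each year.
Periodic rate r = 0.109 per year.
PV = PMT × [(1 − (1+r)^−n)/r] × (1+r) = 112,800 × [1 − (1+r)^−3] / r × (1+r) = A$306,229.45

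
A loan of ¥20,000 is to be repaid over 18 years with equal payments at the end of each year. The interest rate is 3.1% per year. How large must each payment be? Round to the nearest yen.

¥1,466

Level ordinary annuity; solve PV = PMT × [(1 − (1+r)^−n)/r] for PMT.
Periodic rate r = 0.031 per year.
With n = 18: PMT = 20,000 / ([(1 − (1+r)^−n)/r]) = ¥1,466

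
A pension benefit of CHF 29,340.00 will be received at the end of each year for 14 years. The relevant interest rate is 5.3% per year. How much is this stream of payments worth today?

This is an ordinary annuity: 14 payments of CHF 29,340.00 at the end of each year.
Periodic rate r = 0.053 per year.
PV = PMT × [(1 − (1+r)^−n)/r] = 29,340 × [1 − (1+r)^−14] / r = CHF 284,934.78

CHF 284,934.78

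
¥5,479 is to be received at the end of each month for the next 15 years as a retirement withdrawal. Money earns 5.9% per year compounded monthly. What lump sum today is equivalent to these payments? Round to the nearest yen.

This is an ordinary annuity: 180 payments of ¥5,479 at the end of each month.
Periodic rate r = 0.059/12 per month; n is counted in months.
PV = PMT × [(1 − (1+r)^−n)/r] = 5,479 × [1 − (1+r)^−180] / r = ¥653,457

¥653,457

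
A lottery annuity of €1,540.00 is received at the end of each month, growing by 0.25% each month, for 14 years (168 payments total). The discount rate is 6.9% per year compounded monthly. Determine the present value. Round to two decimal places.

€198,748.75

Periodic rate r = 0.069/12 per month; n is counted in months.
Growing ordinary annuity: PV = PMT₁ × [1 − ((1+g)/(1+r))^n] / (r − g) = 1,540 × [1 − ((1+0.0025)/(1+r))^168] / (r − 0.0025) = €198,748.75.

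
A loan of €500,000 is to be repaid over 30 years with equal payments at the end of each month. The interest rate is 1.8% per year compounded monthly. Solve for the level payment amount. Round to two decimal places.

Level ordinary annuity; solve PV = PMT × [(1 − (1+r)^−n)/r] for PMT.
Periodic rate r = 0.018/12 per month; n is counted in months.
With n = 360: PMT = 500,000 / ([(1 − (1+r)^−n)/r]) = €1,798.49

€1,798.49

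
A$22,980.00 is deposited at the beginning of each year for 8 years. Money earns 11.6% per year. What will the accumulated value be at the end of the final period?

A$310,865.29

This is an annuity due: 8 deposits of A$22,980.00 at the beginning of each year.
Periodic rate r = 0.116 per year.
FV = PMT × [((1+r)^n − 1)/r] × (1+r) = 22,980 × [(1+r)^8 − 1] / r × (1+r) = A$310,865.29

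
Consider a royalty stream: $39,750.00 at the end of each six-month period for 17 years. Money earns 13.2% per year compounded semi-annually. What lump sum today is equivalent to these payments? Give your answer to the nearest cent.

$533,716.29

This is an ordinary annuity: 34 payments of $39,750.00 at the end of each six-month period.
Periodic rate r = 0.132/2 per half-year; n is counted in half-years.
PV = PMT × [(1 − (1+r)^−n)/r] = 39,750 × [1 − (1+r)^−34] / r = $533,716.29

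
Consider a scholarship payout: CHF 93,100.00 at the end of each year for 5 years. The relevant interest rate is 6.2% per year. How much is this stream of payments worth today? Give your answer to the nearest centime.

This is an ordinary annuity: 5 payments of CHF 93,100.00 at the end of each year.
Periodic rate r = 0.062 per year.
PV = PMT × [(1 − (1+r)^−n)/r] = 93,100 × [1 − (1+r)^−5] / r = CHF 390,046.51

CHF 390,046.51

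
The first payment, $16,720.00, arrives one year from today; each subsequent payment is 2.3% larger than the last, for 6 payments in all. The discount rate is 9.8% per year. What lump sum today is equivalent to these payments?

$77,114.11

Periodic rate r = 0.098 per year.
Growing ordinary annuity: PV = PMT₁ × [1 − ((1+g)/(1+r))^n] / (r − g) = 16,720 × [1 − ((1+0.023)/(1+r))^6] / (r − 0.023) = $77,114.11.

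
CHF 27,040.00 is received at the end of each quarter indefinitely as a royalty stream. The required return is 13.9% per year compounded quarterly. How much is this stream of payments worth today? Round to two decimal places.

Periodic rate r = 0.139/4 per quarter.
Level perpetuity: PV = PMT / r = 27,040 / (0.139/4) = CHF 778,129.50.

CHF 778,129.50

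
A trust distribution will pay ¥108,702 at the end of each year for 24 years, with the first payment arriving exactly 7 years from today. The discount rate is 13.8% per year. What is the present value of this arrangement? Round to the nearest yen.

¥346,368

Ordinary annuity of 24 payments, first payment at period 7.
Periodic rate r = 0.138 per year.
The ordinary-annuity PV formula values the stream one period before the first payment (period 6); discount that back 6 periods:
PV₀ = 108,702 × [1 − (1+r)^−24] / r × (1+r)^−6 = ¥346,368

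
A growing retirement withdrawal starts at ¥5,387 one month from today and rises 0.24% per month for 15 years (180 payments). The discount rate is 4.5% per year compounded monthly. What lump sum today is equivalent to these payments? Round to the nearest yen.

¥858,505

Periodic rate r = 0.045/12 per month; n is counted in months.
Growing ordinary annuity: PV = PMT₁ × [1 − ((1+g)/(1+r))^n] / (r − g) = 5,387 × [1 − ((1+0.0024)/(1+r))^180] / (r − 0.0024) = ¥858,505.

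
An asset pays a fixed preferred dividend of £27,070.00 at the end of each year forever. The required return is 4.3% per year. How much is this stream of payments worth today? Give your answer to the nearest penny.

£629,534.88

Periodic rate r = 0.043 per year.
Level perpetuity: PV = PMT / r = 27,070 / (0.043) = £629,534.88.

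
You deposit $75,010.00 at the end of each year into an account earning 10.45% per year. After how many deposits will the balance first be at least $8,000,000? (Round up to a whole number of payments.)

26 payments

Periodic rate r = 0.1045 per year.
Ordinary annuity FV: 8,000,000 = 75,010 × [((1+r)^n − 1)/r].
(1+r)^n = 1 + 8,000,000 × r / 75,010, so n = ln(1 + 8,000,000·r/75,010) / ln(1+r) = 25.12.
Round up to a whole number of payments: n = 26.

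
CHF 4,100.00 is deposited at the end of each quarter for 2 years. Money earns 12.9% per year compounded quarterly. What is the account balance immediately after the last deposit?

CHF 36,750.98

This is an ordinary annuity: 8 deposits of CHF 4,100.00 at the end of each quarter.
Periodic rate r = 0.129/4 per quarter; n is counted in quarters.
FV = PMT × [((1+r)^n − 1)/r] = 4,100 × [(1+r)^8 − 1] / r = CHF 36,750.98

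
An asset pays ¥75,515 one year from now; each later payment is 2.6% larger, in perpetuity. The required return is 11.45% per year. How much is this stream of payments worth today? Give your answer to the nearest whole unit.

¥853,277

Periodic rate r = 0.1145 per year.
Growing perpetuity (Gordon): PV = PMT₁ / (r − g) = 75,515 / (r − 0.026) = ¥853,277.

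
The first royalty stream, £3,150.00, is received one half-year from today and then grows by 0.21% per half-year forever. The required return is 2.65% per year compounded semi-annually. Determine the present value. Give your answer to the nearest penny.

Periodic rate r = 0.0265/2 per half-year.
Growing perpetuity (Gordon): PV = PMT₁ / (r − g) = 3,150 / (r − 0.0021) = £282,511.21.

£282,511.21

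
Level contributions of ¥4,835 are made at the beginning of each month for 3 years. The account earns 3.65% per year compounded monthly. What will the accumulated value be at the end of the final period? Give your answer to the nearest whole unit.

This is an annuity due: 36 deposits of ¥4,835 at the beginning of each month.
Periodic rate r = 0.0365/12 per month; n is counted in months.
FV = PMT × [((1+r)^n − 1)/r] × (1+r) = 4,835 × [(1+r)^36 − 1] / r × (1+r) = ¥184,211

¥184,211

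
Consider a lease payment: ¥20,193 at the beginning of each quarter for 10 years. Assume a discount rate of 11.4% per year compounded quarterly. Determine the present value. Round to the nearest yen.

This is an annuity due: 40 payments of ¥20,193 at the beginning of each quarter.
Periodic rate r = 0.114/4 per quarter; n is counted in quarters.
PV = PMT × [(1 − (1+r)^−n)/r] × (1+r) = 20,193 × [1 − (1+r)^−40] / r × (1+r) = ¥491,916

¥491,916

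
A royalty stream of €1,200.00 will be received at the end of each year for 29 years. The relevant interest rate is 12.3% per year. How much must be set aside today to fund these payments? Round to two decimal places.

This is an ordinary annuity: 29 payments of €1,200.00 at the end of each year.
Periodic rate r = 0.123 per year.
PV = PMT × [(1 − (1+r)^−n)/r] = 1,200 × [1 − (1+r)^−29] / r = €9,418.61

€9,418.61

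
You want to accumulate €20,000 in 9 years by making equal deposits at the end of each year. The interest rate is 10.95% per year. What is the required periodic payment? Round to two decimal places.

€1,415.02

Level ordinary annuity; solve FV = PMT × [((1+r)^n − 1)/r] for PMT.
Periodic rate r = 0.1095 per year.
With n = 9: PMT = 20,000 / ([((1+r)^n − 1)/r]) = €1,415.02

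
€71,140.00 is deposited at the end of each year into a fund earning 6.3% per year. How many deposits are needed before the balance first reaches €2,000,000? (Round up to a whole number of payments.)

Periodic rate r = 0.063 per year.
Ordinary annuity FV: 2,000,000 = 71,140 × [((1+r)^n − 1)/r].
(1+r)^n = 1 + 2,000,000 × r / 71,140, so n = ln(1 + 2,000,000·r/71,140) / ln(1+r) = 16.68.
Round up to a whole number of payments: n = 17.

17 payments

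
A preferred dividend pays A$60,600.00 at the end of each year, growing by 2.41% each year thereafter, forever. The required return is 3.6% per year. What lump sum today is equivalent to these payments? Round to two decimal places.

A$5,092,436.97

Periodic rate r = 0.036 per year.
Growing perpetuity (Gordon): PV = PMT₁ / (r − g) = 60,600 / (r − 0.0241) = A$5,092,436.97.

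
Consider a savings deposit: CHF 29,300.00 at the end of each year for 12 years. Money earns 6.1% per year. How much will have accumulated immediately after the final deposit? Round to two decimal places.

This is an ordinary annuity: 12 deposits of CHF 29,300.00 at the end of each year.
Periodic rate r = 0.061 per year.
FV = PMT × [((1+r)^n − 1)/r] = 29,300 × [(1+r)^12 − 1] / r = CHF 497,184.79

CHF 497,184.79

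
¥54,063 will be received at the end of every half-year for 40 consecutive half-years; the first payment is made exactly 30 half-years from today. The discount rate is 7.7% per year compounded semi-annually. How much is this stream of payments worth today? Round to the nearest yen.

¥365,909

Ordinary annuity of 40 payments, first payment at period 30.
Periodic rate r = 0.077/2 per half-year; n is counted in half-years.
The ordinary-annuity PV formula values the stream one period before the first payment (period 29); discount that back 29 periods:
PV₀ = 54,063 × [1 − (1+r)^−40] / r × (1+r)^−29 = ¥365,909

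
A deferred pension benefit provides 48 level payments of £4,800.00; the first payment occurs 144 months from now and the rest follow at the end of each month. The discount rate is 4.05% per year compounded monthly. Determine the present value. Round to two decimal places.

Ordinary annuity of 48 payments, first payment at period 144.
Periodic rate r = 0.0405/12 per month; n is counted in months.
The ordinary-annuity PV formula values the stream one period before the first payment (period 143); discount that back 143 periods:
PV₀ = 4,800 × [1 − (1+r)^−48] / r × (1+r)^−143 = £131,176.71

£131,176.71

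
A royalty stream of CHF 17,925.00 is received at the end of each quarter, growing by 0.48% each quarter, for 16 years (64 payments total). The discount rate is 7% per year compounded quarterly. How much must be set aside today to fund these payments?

Periodic rate r = 0.07/4 per quarter; n is counted in quarters.
Growing ordinary annuity: PV = PMT₁ × [1 − ((1+g)/(1+r))^n] / (r − g) = 17,925 × [1 − ((1+0.0048)/(1+r))^64] / (r − 0.0048) = CHF 779,662.18.

CHF 779,662.18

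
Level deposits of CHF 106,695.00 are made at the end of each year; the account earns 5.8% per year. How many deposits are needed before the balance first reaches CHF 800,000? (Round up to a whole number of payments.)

7 payments

Periodic rate r = 0.058 per year.
Ordinary annuity FV: 800,000 = 106,695 × [((1+r)^n − 1)/r].
(1+r)^n = 1 + 800,000 × r / 106,695, so n = ln(1 + 800,000·r/106,695) / ln(1+r) = 6.40.
Round up to a whole number of payments: n = 7.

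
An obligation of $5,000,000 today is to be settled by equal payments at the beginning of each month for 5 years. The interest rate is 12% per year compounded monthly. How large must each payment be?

Level annuity due; solve PV = PMT × [(1 − (1+r)^−n)/r] × (1+r) for PMT.
Periodic rate r = 0.12/12 per month; n is counted in months.
With n = 60: PMT = 5,000,000 / ([(1 − (1+r)^−n)/r] × (1+r)) = $110,121.03

$110,121.03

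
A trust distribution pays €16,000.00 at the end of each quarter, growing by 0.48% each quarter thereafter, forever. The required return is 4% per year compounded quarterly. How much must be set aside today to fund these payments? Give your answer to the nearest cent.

€3,076,923.08

Periodic rate r = 0.04/4 per quarter.
Growing perpetuity (Gordon): PV = PMT₁ / (r − g) = 16,000 / (r − 0.0048) = €3,076,923.08.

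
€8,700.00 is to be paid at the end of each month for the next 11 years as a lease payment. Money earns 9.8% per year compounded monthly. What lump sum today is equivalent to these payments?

€701,218.16

This is an ordinary annuity: 132 payments of €8,700.00 at the end of each month.
Periodic rate r = 0.098/12 per month; n is counted in months.
PV = PMT × [(1 − (1+r)^−n)/r] = 8,700 × [1 − (1+r)^−132] / r = €701,218.16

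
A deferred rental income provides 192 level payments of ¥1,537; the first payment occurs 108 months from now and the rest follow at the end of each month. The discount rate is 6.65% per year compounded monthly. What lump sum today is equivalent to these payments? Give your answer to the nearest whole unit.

¥100,403

Ordinary annuity of 192 payments, first payment at period 108.
Periodic rate r = 0.0665/12 per month; n is counted in months.
The ordinary-annuity PV formula values the stream one period before the first payment (period 107); discount that back 107 periods:
PV₀ = 1,537 × [1 − (1+r)^−192] / r × (1+r)^−107 = ¥100,403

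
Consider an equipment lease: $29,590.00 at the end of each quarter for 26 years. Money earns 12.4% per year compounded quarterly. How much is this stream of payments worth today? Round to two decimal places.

This is an ordinary annuity: 104 payments of $29,590.00 at the end of each quarter.
Periodic rate r = 0.124/4 per quarter; n is counted in quarters.
PV = PMT × [(1 − (1+r)^−n)/r] = 29,590 × [1 − (1+r)^−104] / r = $914,624.47

$914,624.47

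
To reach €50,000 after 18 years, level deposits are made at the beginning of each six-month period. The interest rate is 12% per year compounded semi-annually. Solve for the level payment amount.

Level annuity due; solve FV = PMT × [((1+r)^n − 1)/r] × (1+r) for PMT.
Periodic rate r = 0.12/2 per half-year; n is counted in half-years.
With n = 36: PMT = 50,000 / ([((1+r)^n − 1)/r] × (1+r)) = €395.98

€395.98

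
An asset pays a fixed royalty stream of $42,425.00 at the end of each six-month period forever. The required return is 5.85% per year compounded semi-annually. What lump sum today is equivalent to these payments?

Periodic rate r = 0.0585/2 per half-year.
Level perpetuity: PV = PMT / r = 42,425 / (0.0585/2) = $1,450,427.35.

$1,450,427.35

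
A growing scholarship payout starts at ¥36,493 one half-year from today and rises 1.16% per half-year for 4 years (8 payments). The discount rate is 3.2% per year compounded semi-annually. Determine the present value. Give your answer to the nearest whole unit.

¥283,029

Periodic rate r = 0.032/2 per half-year; n is counted in half-years.
Growing ordinary annuity: PV = PMT₁ × [1 − ((1+g)/(1+r))^n] / (r − g) = 36,493 × [1 − ((1+0.0116)/(1+r))^8] / (r − 0.0116) = ¥283,029.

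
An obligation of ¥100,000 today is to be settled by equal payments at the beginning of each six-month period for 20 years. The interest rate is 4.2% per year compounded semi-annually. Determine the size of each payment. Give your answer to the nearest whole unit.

Level annuity due; solve PV = PMT × [(1 − (1+r)^−n)/r] × (1+r) for PMT.
Periodic rate r = 0.042/2 per half-year; n is counted in half-years.
With n = 40: PMT = 100,000 / ([(1 − (1+r)^−n)/r] × (1+r)) = ¥3,643

¥3,643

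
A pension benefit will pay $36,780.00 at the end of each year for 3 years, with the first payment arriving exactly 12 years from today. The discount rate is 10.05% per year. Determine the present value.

Ordinary annuity of 3 payments, first payment at period 12.
Periodic rate r = 0.1005 per year.
The ordinary-annuity PV formula values the stream one period before the first payment (period 11); discount that back 11 periods:
PV₀ = 36,780 × [1 − (1+r)^−3] / r × (1+r)^−11 = $31,870.51

$31,870.51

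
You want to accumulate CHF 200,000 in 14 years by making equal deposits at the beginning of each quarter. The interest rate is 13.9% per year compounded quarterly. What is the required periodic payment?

CHF 1,163.44

Level annuity due; solve FV = PMT × [((1+r)^n − 1)/r] × (1+r) for PMT.
Periodic rate r = 0.139/4 per quarter; n is counted in quarters.
With n = 56: PMT = 200,000 / ([((1+r)^n − 1)/r] × (1+r)) = CHF 1,163.44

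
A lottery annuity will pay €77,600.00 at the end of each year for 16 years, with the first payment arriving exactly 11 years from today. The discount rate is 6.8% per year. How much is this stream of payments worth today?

€384,771.38

Ordinary annuity of 16 payments, first payment at period 11.
Periodic rate r = 0.068 per year.
The ordinary-annuity PV formula values the stream one period before the first payment (period 10); discount that back 10 periods:
PV₀ = 77,600 × [1 − (1+r)^−16] / r × (1+r)^−10 = €384,771.38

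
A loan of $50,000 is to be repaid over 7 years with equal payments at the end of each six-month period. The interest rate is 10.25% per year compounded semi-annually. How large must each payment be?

Level ordinary annuity; solve PV = PMT × [(1 − (1+r)^−n)/r] for PMT.
Periodic rate r = 0.1025/2 per half-year; n is counted in half-years.
With n = 14: PMT = 50,000 / ([(1 − (1+r)^−n)/r]) = $5,091.65

$5,091.65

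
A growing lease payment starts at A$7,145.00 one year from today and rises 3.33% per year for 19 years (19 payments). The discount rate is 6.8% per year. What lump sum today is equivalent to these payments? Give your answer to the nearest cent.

Periodic rate r = 0.068 per year.
Growing ordinary annuity: PV = PMT₁ × [1 − ((1+g)/(1+r))^n] / (r − g) = 7,145 × [1 − ((1+0.0333)/(1+r))^19] / (r − 0.0333) = A$95,976.54.

A$95,976.54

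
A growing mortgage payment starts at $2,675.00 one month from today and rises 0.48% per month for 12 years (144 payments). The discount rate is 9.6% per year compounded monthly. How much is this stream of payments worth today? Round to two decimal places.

$307,098.61

Periodic rate r = 0.096/12 per month; n is counted in months.
Growing ordinary annuity: PV = PMT₁ × [1 − ((1+g)/(1+r))^n] / (r − g) = 2,675 × [1 − ((1+0.0048)/(1+r))^144] / (r − 0.0048) = $307,098.61.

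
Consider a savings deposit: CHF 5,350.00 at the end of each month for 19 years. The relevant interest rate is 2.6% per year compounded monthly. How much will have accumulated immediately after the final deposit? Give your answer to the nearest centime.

CHF 1,575,327.25

This is an ordinary annuity: 228 deposits of CHF 5,350.00 at the end of each month.
Periodic rate r = 0.026/12 per month; n is counted in months.
FV = PMT × [((1+r)^n − 1)/r] = 5,350 × [(1+r)^228 − 1] / r = CHF 1,575,327.25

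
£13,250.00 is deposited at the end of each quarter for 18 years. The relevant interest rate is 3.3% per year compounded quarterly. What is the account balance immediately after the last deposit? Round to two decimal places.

£1,295,786.58

This is an ordinary annuity: 72 deposits of £13,250.00 at the end of each quarter.
Periodic rate r = 0.033/4 per quarter; n is counted in quarters.
FV = PMT × [((1+r)^n − 1)/r] = 13,250 × [(1+r)^72 − 1] / r = £1,295,786.58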